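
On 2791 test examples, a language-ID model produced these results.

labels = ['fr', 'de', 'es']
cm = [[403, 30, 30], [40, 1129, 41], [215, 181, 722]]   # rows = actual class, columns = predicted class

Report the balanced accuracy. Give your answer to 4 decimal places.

0.8164

Balanced accuracy = mean of per-class recall.
  fr: recall = 403/463 = 0.87041
  de: recall = 1129/1210 = 0.93306
  es: recall = 722/1118 = 0.64580
Mean = (0.87041 + 0.93306 + 0.64580) / 3 = 0.8164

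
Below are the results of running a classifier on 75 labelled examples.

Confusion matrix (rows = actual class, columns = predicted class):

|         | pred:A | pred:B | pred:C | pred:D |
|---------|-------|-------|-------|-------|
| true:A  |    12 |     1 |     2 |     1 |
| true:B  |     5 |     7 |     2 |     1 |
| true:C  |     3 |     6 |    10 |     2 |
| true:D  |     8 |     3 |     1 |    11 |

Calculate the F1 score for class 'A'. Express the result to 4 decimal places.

0.5455

Take TP from the diagonal, FP from the rest of the 'A' prediction marginal, FN from the rest of the 'A' actual marginal.
F1 score = 2·TP/(2·TP+FP+FN).
A: TP=12, FP=5+3+8=16, FN=1+2+1=4 → 24/44 = 0.54545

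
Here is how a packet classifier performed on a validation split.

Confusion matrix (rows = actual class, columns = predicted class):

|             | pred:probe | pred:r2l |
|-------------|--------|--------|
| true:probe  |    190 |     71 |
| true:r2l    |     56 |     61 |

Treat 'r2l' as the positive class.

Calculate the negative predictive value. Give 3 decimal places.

NPV = TN/(TN+FN) = 190/(190+56) = 0.772

0.772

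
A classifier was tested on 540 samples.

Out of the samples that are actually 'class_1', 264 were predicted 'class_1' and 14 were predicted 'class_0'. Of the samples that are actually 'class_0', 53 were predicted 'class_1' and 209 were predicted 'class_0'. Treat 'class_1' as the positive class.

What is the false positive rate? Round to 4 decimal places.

FPR = FP/(FP+TN) = 53/(53+209) = 0.2023

0.2023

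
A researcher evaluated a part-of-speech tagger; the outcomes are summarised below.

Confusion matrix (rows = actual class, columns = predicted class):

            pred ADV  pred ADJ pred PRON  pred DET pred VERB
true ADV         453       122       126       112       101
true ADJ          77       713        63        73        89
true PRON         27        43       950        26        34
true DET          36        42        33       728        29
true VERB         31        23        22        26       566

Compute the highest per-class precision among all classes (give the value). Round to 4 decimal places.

0.7956

Per-class precision (TP/(TP+FP)):
  ADV: TP=453, FP=77+27+36+31=171 → 453/624 = 0.72596
  ADJ: TP=713, FP=122+43+42+23=230 → 713/943 = 0.75610
  PRON: TP=950, FP=126+63+33+22=244 → 950/1194 = 0.79564
  DET: TP=728, FP=112+73+26+26=237 → 728/965 = 0.75440
  VERB: TP=566, FP=101+89+34+29=253 → 566/819 = 0.69109
Highest is class 'PRON' with precision = 0.7956.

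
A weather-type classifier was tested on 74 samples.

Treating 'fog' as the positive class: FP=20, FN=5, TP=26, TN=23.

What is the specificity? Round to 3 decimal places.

Specificity = TN/(TN+FP) = 23/(23+20) = 0.535

0.535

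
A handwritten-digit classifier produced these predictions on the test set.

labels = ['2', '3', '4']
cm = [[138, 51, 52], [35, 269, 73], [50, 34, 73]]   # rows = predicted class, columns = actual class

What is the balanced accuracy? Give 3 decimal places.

Balanced accuracy = mean of per-class recall.
  2: recall = 138/223 = 0.6188
  3: recall = 269/354 = 0.7599
  4: recall = 73/198 = 0.3687
Mean = (0.6188 + 0.7599 + 0.3687) / 3 = 0.582

0.582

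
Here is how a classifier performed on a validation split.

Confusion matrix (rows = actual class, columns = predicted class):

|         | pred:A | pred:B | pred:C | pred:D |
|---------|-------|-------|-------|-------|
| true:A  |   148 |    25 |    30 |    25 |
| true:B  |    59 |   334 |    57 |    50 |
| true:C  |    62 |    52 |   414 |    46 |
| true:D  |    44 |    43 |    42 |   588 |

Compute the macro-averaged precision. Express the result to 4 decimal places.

Per-class precision (TP/(TP+FP)):
  A: TP=148, FP=59+62+44=165 → 148/313 = 0.47284
  B: TP=334, FP=25+52+43=120 → 334/454 = 0.73568
  C: TP=414, FP=30+57+42=129 → 414/543 = 0.76243
  D: TP=588, FP=25+50+46=121 → 588/709 = 0.82934
Macro-precision = mean = (0.47284 + 0.73568 + 0.76243 + 0.82934) / 4 = 0.7001

0.7001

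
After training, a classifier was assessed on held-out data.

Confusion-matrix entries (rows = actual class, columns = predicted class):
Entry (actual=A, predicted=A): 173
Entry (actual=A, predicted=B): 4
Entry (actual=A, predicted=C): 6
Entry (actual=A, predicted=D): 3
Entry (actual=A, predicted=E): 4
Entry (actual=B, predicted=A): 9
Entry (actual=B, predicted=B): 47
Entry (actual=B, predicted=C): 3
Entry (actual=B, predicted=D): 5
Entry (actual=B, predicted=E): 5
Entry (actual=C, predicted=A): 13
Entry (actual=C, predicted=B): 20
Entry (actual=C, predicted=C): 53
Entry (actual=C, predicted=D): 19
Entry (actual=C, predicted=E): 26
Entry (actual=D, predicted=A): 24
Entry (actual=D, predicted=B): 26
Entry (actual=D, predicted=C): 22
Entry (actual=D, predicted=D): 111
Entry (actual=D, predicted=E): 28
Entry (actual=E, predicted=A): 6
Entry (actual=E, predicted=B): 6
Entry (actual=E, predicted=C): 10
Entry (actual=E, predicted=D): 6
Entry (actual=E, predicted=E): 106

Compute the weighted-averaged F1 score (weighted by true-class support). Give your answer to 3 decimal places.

0.658

Per-class F1 score (2·TP/(2·TP+FP+FN)):
  A: TP=173, FP=9+13+24+6=52, FN=4+6+3+4=17 → 346/415 = 0.8337
  B: TP=47, FP=4+20+26+6=56, FN=9+3+5+5=22 → 94/172 = 0.5465
  C: TP=53, FP=6+3+22+10=41, FN=13+20+19+26=78 → 106/225 = 0.4711
  D: TP=111, FP=3+5+19+6=33, FN=24+26+22+28=100 → 222/355 = 0.6254
  E: TP=106, FP=4+5+26+28=63, FN=6+6+10+6=28 → 212/303 = 0.6997
Weighted-F1 score = Σ (supportᵢ/N)·F1 scoreᵢ with N=735: (190/735)·0.8337 + (69/735)·0.5465 + (131/735)·0.4711 + (211/735)·0.6254 + (134/735)·0.6997 = 0.658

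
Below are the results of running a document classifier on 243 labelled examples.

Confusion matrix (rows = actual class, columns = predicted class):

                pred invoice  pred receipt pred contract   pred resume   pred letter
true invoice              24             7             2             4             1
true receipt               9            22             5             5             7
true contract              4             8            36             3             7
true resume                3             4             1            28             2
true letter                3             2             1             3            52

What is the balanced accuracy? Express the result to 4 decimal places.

0.6600

Balanced accuracy = mean of per-class recall.
  invoice: recall = 24/38 = 0.63158
  receipt: recall = 22/48 = 0.45833
  contract: recall = 36/58 = 0.62069
  resume: recall = 28/38 = 0.73684
  letter: recall = 52/61 = 0.85246
Mean = (0.63158 + 0.45833 + 0.62069 + 0.73684 + 0.85246) / 5 = 0.6600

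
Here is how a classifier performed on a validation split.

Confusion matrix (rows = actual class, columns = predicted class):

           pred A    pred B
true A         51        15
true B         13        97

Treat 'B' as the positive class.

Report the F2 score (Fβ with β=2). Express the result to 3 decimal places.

0.879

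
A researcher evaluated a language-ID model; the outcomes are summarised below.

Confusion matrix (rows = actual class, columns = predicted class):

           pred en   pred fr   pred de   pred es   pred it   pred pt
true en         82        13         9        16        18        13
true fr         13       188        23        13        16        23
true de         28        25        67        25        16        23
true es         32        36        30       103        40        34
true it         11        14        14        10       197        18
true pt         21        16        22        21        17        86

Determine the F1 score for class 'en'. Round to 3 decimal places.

0.485

F1 score = 2·TP/(2·TP+FP+FN).
en: TP=82, FP=13+28+32+11+21=105, FN=13+9+16+18+13=69 → 164/338 = 0.4852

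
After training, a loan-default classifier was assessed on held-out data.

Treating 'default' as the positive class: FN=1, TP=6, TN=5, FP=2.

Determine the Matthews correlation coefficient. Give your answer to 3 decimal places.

0.577

MCC = (TP·TN − FP·FN) / √((TP+FP)(TP+FN)(TN+FP)(TN+FN))
Numerator = 6·5 − 2·1 = 28
Denominator = √(8·7·7·6) = √2352 = 48.4974
MCC = 28 / 48.4974 = 0.577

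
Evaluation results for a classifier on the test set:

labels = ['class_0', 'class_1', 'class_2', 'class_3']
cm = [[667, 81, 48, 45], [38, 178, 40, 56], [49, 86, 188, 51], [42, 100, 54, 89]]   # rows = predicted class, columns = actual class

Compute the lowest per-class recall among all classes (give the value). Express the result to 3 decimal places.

0.369

Per-class recall (TP/(TP+FN)):
  class_0: TP=667, FN=38+49+42=129 → 667/796 = 0.8379
  class_1: TP=178, FN=81+86+100=267 → 178/445 = 0.4000
  class_2: TP=188, FN=48+40+54=142 → 188/330 = 0.5697
  class_3: TP=89, FN=45+56+51=152 → 89/241 = 0.3693
Lowest is class 'class_3' with recall = 0.369.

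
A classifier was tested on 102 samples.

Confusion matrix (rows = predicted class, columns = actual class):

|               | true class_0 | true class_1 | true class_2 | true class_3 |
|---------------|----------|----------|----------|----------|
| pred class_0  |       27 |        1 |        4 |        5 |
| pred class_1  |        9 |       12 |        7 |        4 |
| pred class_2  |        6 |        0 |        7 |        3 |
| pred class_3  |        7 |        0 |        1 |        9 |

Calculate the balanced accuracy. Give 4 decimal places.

0.5678

Balanced accuracy = mean of per-class recall.
  class_0: recall = 27/49 = 0.55102
  class_1: recall = 12/13 = 0.92308
  class_2: recall = 7/19 = 0.36842
  class_3: recall = 9/21 = 0.42857
Mean = (0.55102 + 0.92308 + 0.36842 + 0.42857) / 4 = 0.5678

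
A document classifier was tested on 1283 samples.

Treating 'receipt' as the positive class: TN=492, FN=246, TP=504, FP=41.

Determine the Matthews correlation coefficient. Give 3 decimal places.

MCC = (TP·TN − FP·FN) / √((TP+FP)(TP+FN)(TN+FP)(TN+FN))
Numerator = 504·492 − 41·246 = 237882
Denominator = √(545·750·533·738) = √160783447500 = 400978.1135
MCC = 237882 / 400978.1135 = 0.593

0.593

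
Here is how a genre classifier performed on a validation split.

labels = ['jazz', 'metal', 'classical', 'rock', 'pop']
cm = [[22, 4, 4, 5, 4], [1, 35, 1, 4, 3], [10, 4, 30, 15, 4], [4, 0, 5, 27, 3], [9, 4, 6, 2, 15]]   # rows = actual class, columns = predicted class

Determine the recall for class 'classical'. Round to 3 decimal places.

Take TP from the diagonal, FP from the rest of the 'classical' prediction marginal, FN from the rest of the 'classical' actual marginal.
recall = TP/(TP+FN).
classical: TP=30, FN=10+4+15+4=33 → 30/63 = 0.4762

0.476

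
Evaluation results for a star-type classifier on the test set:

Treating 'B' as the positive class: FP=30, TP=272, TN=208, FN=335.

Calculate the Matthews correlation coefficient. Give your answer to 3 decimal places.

0.302

MCC = (TP·TN − FP·FN) / √((TP+FP)(TP+FN)(TN+FP)(TN+FN))
Numerator = 272·208 − 30·335 = 46526
Denominator = √(302·607·238·543) = √23690401476 = 153916.8655
MCC = 46526 / 153916.8655 = 0.302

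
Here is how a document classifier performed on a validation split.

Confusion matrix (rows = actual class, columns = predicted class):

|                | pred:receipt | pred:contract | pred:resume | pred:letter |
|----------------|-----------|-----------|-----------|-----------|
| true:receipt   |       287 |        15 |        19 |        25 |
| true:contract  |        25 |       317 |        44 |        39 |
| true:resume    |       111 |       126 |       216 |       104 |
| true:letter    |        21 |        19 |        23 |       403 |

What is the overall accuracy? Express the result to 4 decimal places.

Accuracy = trace / total = (287+317+216+403=1223) / 1794 = 1223/1794 = 0.6817

0.6817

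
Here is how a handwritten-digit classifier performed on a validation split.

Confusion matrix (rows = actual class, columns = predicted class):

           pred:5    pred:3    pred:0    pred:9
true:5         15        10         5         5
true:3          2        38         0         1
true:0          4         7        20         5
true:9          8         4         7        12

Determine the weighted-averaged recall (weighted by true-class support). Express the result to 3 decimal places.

0.594

Per-class recall (TP/(TP+FN)):
  5: TP=15, FN=10+5+5=20 → 15/35 = 0.4286
  3: TP=38, FN=2+0+1=3 → 38/41 = 0.9268
  0: TP=20, FN=4+7+5=16 → 20/36 = 0.5556
  9: TP=12, FN=8+4+7=19 → 12/31 = 0.3871
Weighted-recall = Σ (supportᵢ/N)·recallᵢ with N=143: (35/143)·0.4286 + (41/143)·0.9268 + (36/143)·0.5556 + (31/143)·0.3871 = 0.594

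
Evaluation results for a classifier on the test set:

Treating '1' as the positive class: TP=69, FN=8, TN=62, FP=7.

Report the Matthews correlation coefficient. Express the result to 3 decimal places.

0.794

MCC = (TP·TN − FP·FN) / √((TP+FP)(TP+FN)(TN+FP)(TN+FN))
Numerator = 69·62 − 7·8 = 4222
Denominator = √(76·77·69·70) = √28265160 = 5316.4988
MCC = 4222 / 5316.4988 = 0.794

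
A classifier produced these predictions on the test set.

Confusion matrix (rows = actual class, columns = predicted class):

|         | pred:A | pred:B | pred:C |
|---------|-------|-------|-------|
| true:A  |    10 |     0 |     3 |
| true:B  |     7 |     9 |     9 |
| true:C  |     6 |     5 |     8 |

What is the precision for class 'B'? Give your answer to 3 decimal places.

One-vs-rest for 'B': TP = diagonal; FP = other classes predicted 'B'; FN = 'B' predicted as other.
precision = TP/(TP+FP).
B: TP=9, FP=0+5=5 → 9/14 = 0.6429

0.643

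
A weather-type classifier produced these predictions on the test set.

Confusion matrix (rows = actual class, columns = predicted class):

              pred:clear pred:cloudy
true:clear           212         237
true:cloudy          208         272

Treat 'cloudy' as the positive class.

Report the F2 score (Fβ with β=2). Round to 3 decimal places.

Fβ = (1+β²)·TP / ((1+β²)·TP + β²·FN + FP), with β²=4
= 5·272 / (5·272 + 4·208 + 237) = 0.560

0.560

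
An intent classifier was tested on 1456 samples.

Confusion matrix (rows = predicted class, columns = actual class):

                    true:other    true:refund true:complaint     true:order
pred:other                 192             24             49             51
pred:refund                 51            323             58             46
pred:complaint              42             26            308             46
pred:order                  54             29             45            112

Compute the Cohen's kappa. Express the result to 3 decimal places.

Observed agreement pₒ = trace/N = 935/1456 = 0.6422
Expected agreement pₑ = Σ (rowᵢ·colᵢ)/N² = (339·316 + 402·478 + 460·422 + 255·240)/1456² = 0.2616
κ = (pₒ − pₑ)/(1 − pₑ) = (0.6422 − 0.2616)/(1 − 0.2616) = 0.515

0.515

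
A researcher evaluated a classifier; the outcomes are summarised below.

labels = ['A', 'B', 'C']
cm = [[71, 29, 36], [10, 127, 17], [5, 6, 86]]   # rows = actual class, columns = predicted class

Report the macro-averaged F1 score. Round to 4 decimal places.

0.7241

Per-class F1 score (2·TP/(2·TP+FP+FN)):
  A: TP=71, FP=10+5=15, FN=29+36=65 → 142/222 = 0.63964
  B: TP=127, FP=29+6=35, FN=10+17=27 → 254/316 = 0.80380
  C: TP=86, FP=36+17=53, FN=5+6=11 → 172/236 = 0.72881
Macro-F1 score = mean = (0.63964 + 0.80380 + 0.72881) / 3 = 0.7241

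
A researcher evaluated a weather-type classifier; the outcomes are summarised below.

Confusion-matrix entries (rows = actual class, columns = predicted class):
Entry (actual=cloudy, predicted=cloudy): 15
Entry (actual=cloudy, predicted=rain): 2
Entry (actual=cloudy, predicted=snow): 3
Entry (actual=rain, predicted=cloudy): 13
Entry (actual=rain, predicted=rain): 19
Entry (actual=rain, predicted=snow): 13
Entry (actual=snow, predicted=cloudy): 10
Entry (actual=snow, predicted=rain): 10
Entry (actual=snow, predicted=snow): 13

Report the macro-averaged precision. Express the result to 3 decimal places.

Per-class precision (TP/(TP+FP)):
  cloudy: TP=15, FP=13+10=23 → 15/38 = 0.3947
  rain: TP=19, FP=2+10=12 → 19/31 = 0.6129
  snow: TP=13, FP=3+13=16 → 13/29 = 0.4483
Macro-precision = mean = (0.3947 + 0.6129 + 0.4483) / 3 = 0.485

0.485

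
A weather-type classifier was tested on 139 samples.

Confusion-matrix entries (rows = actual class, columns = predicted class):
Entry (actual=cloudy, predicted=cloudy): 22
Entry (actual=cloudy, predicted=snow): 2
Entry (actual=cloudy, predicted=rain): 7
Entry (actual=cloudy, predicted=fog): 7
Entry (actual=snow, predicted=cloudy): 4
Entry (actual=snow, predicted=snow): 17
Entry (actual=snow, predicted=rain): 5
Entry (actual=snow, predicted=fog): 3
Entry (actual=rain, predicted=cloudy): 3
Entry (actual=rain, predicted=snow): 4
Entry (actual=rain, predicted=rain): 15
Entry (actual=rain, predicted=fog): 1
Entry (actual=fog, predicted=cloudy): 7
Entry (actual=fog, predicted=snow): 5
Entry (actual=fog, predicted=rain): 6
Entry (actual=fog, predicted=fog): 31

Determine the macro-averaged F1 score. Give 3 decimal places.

0.602

Per-class F1 score (2·TP/(2·TP+FP+FN)):
  cloudy: TP=22, FP=4+3+7=14, FN=2+7+7=16 → 44/74 = 0.5946
  snow: TP=17, FP=2+4+5=11, FN=4+5+3=12 → 34/57 = 0.5965
  rain: TP=15, FP=7+5+6=18, FN=3+4+1=8 → 30/56 = 0.5357
  fog: TP=31, FP=7+3+1=11, FN=7+5+6=18 → 62/91 = 0.6813
Macro-F1 score = mean = (0.5946 + 0.5965 + 0.5357 + 0.6813) / 4 = 0.602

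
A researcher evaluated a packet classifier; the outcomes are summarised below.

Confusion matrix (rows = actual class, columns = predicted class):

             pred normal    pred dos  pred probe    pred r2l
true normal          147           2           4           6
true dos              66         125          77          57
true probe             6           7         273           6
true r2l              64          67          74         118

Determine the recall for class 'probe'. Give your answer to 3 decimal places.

0.935

Take TP from the diagonal, FP from the rest of the 'probe' prediction marginal, FN from the rest of the 'probe' actual marginal.
recall = TP/(TP+FN).
probe: TP=273, FN=6+7+6=19 → 273/292 = 0.9349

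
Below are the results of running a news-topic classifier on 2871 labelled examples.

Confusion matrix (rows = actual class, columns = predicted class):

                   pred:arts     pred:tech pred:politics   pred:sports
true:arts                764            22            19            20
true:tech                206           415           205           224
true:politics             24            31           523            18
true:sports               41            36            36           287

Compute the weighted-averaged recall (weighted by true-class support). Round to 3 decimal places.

0.693

Per-class recall (TP/(TP+FN)):
  arts: TP=764, FN=22+19+20=61 → 764/825 = 0.9261
  tech: TP=415, FN=206+205+224=635 → 415/1050 = 0.3952
  politics: TP=523, FN=24+31+18=73 → 523/596 = 0.8775
  sports: TP=287, FN=41+36+36=113 → 287/400 = 0.7175
Weighted-recall = Σ (supportᵢ/N)·recallᵢ with N=2871: (825/2871)·0.9261 + (1050/2871)·0.3952 + (596/2871)·0.8775 + (400/2871)·0.7175 = 0.693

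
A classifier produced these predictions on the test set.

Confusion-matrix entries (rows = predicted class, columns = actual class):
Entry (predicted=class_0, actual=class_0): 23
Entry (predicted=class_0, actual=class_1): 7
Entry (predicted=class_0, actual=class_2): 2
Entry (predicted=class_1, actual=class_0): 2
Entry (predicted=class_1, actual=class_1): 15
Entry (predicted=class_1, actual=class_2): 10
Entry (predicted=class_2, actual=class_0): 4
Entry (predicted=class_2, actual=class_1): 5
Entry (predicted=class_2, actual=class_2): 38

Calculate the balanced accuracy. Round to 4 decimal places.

0.7029

Balanced accuracy = mean of per-class recall.
  class_0: recall = 23/29 = 0.79310
  class_1: recall = 15/27 = 0.55556
  class_2: recall = 38/50 = 0.76000
Mean = (0.79310 + 0.55556 + 0.76000) / 3 = 0.7029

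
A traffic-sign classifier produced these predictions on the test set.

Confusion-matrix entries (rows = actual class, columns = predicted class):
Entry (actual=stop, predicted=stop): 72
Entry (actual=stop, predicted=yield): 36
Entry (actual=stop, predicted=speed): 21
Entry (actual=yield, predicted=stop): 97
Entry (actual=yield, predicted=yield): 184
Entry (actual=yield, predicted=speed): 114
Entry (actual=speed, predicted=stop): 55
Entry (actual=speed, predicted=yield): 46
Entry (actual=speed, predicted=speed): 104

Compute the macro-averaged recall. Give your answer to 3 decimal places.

Per-class recall (TP/(TP+FN)):
  stop: TP=72, FN=36+21=57 → 72/129 = 0.5581
  yield: TP=184, FN=97+114=211 → 184/395 = 0.4658
  speed: TP=104, FN=55+46=101 → 104/205 = 0.5073
Macro-recall = mean = (0.5581 + 0.4658 + 0.5073) / 3 = 0.510

0.510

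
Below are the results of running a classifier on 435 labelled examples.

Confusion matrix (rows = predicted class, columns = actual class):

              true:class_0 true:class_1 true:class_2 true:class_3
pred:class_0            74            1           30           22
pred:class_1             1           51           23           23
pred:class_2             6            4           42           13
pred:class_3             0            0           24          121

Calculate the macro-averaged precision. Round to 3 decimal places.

0.646

Per-class precision (TP/(TP+FP)):
  class_0: TP=74, FP=1+30+22=53 → 74/127 = 0.5827
  class_1: TP=51, FP=1+23+23=47 → 51/98 = 0.5204
  class_2: TP=42, FP=6+4+13=23 → 42/65 = 0.6462
  class_3: TP=121, FP=0+0+24=24 → 121/145 = 0.8345
Macro-precision = mean = (0.5827 + 0.5204 + 0.6462 + 0.8345) / 4 = 0.646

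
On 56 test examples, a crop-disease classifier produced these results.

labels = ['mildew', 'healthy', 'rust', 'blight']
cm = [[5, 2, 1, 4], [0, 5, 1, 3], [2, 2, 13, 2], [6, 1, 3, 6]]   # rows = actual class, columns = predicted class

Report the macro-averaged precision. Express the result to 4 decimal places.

0.5017

Per-class precision (TP/(TP+FP)):
  mildew: TP=5, FP=0+2+6=8 → 5/13 = 0.38462
  healthy: TP=5, FP=2+2+1=5 → 5/10 = 0.50000
  rust: TP=13, FP=1+1+3=5 → 13/18 = 0.72222
  blight: TP=6, FP=4+3+2=9 → 6/15 = 0.40000
Macro-precision = mean = (0.38462 + 0.50000 + 0.72222 + 0.40000) / 4 = 0.5017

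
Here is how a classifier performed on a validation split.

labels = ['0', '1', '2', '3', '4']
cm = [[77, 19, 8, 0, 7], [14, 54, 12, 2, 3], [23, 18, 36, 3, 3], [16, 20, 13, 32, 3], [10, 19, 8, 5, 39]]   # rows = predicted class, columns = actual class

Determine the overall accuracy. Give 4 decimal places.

0.5360

Accuracy = trace / total = (77+54+36+32+39=238) / 444 = 238/444 = 0.5360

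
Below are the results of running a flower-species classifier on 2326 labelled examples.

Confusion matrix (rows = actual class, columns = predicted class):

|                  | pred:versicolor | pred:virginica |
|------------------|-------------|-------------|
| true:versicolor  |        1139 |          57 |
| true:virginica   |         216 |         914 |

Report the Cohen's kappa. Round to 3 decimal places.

0.764

Observed agreement pₒ = trace/N = 2053/2326 = 0.8826
Expected agreement pₑ = Σ (rowᵢ·colᵢ)/N² = (1196·1355 + 1130·971)/2326² = 0.5023
κ = (pₒ − pₑ)/(1 − pₑ) = (0.8826 − 0.5023)/(1 − 0.5023) = 0.764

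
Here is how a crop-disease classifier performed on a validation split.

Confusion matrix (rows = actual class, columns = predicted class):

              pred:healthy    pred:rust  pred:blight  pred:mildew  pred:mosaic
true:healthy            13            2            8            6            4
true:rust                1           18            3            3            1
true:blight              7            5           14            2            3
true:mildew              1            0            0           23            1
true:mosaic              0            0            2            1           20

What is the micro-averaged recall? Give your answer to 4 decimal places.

0.6377

Micro-averaging pools counts across classes: ΣTP=88, ΣFP=50, ΣFN=50.
Micro-recall = TP/(TP+FN) on pooled counts = 0.6377 (equals overall accuracy in single-label multiclass).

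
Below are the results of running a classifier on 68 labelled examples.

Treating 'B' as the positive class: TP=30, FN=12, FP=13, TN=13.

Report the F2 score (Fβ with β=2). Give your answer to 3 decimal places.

Fβ = (1+β²)·TP / ((1+β²)·TP + β²·FN + FP), with β²=4
= 5·30 / (5·30 + 4·12 + 13) = 0.711

0.711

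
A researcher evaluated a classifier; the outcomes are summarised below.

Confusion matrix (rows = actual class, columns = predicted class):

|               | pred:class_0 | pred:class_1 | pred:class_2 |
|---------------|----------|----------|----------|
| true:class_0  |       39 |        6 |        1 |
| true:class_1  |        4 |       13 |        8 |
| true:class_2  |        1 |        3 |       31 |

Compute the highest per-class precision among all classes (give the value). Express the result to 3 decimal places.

0.886

Per-class precision (TP/(TP+FP)):
  class_0: TP=39, FP=4+1=5 → 39/44 = 0.8864
  class_1: TP=13, FP=6+3=9 → 13/22 = 0.5909
  class_2: TP=31, FP=1+8=9 → 31/40 = 0.7750
Highest is class 'class_0' with precision = 0.886.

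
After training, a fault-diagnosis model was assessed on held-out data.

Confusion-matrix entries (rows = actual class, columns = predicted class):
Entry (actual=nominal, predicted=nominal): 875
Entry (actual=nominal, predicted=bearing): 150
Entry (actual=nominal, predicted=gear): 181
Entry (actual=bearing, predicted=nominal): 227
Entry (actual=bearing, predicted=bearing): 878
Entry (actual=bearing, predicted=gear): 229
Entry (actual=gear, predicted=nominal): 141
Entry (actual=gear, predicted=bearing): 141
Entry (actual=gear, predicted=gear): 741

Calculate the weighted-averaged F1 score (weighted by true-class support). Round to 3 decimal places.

0.700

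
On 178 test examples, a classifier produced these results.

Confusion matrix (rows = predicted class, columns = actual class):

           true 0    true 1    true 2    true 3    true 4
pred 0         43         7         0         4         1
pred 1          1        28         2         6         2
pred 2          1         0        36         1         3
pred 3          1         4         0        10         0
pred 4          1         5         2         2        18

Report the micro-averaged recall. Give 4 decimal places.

0.7584

Micro-averaging pools counts across classes: ΣTP=135, ΣFP=43, ΣFN=43.
Micro-recall = TP/(TP+FN) on pooled counts = 0.7584 (equals overall accuracy in single-label multiclass).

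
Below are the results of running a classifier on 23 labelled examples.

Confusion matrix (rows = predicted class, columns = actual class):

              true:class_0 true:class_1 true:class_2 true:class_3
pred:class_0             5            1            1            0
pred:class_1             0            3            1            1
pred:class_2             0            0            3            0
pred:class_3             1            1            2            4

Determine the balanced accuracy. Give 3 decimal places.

Balanced accuracy = mean of per-class recall.
  class_0: recall = 5/6 = 0.8333
  class_1: recall = 3/5 = 0.6000
  class_2: recall = 3/7 = 0.4286
  class_3: recall = 4/5 = 0.8000
Mean = (0.8333 + 0.6000 + 0.4286 + 0.8000) / 4 = 0.665

0.665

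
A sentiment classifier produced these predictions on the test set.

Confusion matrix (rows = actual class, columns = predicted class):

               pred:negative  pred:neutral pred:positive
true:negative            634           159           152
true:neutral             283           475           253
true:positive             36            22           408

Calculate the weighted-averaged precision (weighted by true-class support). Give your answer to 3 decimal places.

0.658

Per-class precision (TP/(TP+FP)):
  negative: TP=634, FP=283+36=319 → 634/953 = 0.6653
  neutral: TP=475, FP=159+22=181 → 475/656 = 0.7241
  positive: TP=408, FP=152+253=405 → 408/813 = 0.5018
Weighted-precision = Σ (supportᵢ/N)·precisionᵢ with N=2422: (945/2422)·0.6653 + (1011/2422)·0.7241 + (466/2422)·0.5018 = 0.658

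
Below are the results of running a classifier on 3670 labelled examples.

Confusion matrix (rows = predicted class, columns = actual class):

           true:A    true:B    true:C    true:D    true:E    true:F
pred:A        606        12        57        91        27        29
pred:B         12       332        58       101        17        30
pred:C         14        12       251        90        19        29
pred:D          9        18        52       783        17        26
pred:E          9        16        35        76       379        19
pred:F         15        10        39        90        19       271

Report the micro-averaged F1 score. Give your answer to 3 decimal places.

0.714

Micro-averaging pools counts across classes: ΣTP=2622, ΣFP=1048, ΣFN=1048.
Micro-F1 score = 2·TP/(2·TP+FP+FN) on pooled counts = 0.714 (equals overall accuracy in single-label multiclass).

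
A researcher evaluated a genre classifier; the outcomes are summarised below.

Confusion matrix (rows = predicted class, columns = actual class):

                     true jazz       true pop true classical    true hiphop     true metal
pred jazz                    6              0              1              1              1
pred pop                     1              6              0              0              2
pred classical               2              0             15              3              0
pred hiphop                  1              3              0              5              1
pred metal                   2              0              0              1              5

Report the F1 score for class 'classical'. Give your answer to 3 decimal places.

Take TP from the diagonal, FP from the rest of the 'classical' prediction marginal, FN from the rest of the 'classical' actual marginal.
F1 score = 2·TP/(2·TP+FP+FN).
classical: TP=15, FP=2+0+3+0=5, FN=1+0+0+0=1 → 30/36 = 0.8333

0.833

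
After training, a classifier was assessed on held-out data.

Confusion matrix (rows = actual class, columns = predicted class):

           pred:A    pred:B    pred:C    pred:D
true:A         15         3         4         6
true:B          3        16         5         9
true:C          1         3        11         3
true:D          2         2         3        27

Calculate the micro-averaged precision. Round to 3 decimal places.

Micro-averaging pools counts across classes: ΣTP=69, ΣFP=44, ΣFN=44.
Micro-precision = TP/(TP+FP) on pooled counts = 0.611 (equals overall accuracy in single-label multiclass).

0.611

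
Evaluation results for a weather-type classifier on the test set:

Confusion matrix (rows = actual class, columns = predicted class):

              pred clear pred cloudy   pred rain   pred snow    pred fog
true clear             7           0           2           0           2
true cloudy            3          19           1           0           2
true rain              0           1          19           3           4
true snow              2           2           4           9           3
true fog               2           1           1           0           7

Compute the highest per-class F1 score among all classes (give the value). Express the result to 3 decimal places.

0.792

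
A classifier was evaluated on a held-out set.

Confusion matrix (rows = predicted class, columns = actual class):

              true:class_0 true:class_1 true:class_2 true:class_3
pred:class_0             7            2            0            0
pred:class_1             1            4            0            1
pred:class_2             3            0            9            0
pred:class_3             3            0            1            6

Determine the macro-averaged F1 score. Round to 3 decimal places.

Per-class F1 score (2·TP/(2·TP+FP+FN)):
  class_0: TP=7, FP=2+0+0=2, FN=1+3+3=7 → 14/23 = 0.6087
  class_1: TP=4, FP=1+0+1=2, FN=2+0+0=2 → 8/12 = 0.6667
  class_2: TP=9, FP=3+0+0=3, FN=0+0+1=1 → 18/22 = 0.8182
  class_3: TP=6, FP=3+0+1=4, FN=0+1+0=1 → 12/17 = 0.7059
Macro-F1 score = mean = (0.6087 + 0.6667 + 0.8182 + 0.7059) / 4 = 0.700

0.700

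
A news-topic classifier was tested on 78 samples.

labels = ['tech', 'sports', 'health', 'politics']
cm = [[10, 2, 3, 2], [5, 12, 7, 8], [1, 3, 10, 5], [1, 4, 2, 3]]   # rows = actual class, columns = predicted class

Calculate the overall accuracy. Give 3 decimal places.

0.449

Accuracy = trace / total = (10+12+10+3=35) / 78 = 35/78 = 0.449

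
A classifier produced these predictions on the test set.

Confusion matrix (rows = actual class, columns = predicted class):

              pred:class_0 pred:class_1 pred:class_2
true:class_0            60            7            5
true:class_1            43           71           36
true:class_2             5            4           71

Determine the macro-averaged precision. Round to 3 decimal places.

0.685

Per-class precision (TP/(TP+FP)):
  class_0: TP=60, FP=43+5=48 → 60/108 = 0.5556
  class_1: TP=71, FP=7+4=11 → 71/82 = 0.8659
  class_2: TP=71, FP=5+36=41 → 71/112 = 0.6339
Macro-precision = mean = (0.5556 + 0.8659 + 0.6339) / 3 = 0.685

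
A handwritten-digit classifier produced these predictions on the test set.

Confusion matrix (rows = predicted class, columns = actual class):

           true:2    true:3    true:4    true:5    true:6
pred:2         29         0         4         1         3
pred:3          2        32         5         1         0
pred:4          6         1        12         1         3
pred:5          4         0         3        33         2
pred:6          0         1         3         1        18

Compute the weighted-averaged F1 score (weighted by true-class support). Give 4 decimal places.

0.7446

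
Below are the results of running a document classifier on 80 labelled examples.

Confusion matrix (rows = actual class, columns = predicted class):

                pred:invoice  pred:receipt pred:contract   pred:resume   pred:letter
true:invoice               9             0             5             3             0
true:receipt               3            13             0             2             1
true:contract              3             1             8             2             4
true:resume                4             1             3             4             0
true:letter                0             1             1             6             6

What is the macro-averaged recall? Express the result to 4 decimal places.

0.4840

Per-class recall (TP/(TP+FN)):
  invoice: TP=9, FN=0+5+3+0=8 → 9/17 = 0.52941
  receipt: TP=13, FN=3+0+2+1=6 → 13/19 = 0.68421
  contract: TP=8, FN=3+1+2+4=10 → 8/18 = 0.44444
  resume: TP=4, FN=4+1+3+0=8 → 4/12 = 0.33333
  letter: TP=6, FN=0+1+1+6=8 → 6/14 = 0.42857
Macro-recall = mean = (0.52941 + 0.68421 + 0.44444 + 0.33333 + 0.42857) / 5 = 0.4840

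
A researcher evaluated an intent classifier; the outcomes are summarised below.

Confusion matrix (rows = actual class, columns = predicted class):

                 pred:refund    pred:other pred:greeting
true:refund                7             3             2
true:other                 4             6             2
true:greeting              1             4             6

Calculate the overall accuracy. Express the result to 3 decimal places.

Accuracy = trace / total = (7+6+6=19) / 35 = 19/35 = 0.543

0.543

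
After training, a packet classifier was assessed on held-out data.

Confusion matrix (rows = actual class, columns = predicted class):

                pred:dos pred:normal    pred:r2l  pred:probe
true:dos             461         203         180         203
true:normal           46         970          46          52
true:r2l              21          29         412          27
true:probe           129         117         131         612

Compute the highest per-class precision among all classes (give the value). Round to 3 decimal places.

Per-class precision (TP/(TP+FP)):
  dos: TP=461, FP=46+21+129=196 → 461/657 = 0.7017
  normal: TP=970, FP=203+29+117=349 → 970/1319 = 0.7354
  r2l: TP=412, FP=180+46+131=357 → 412/769 = 0.5358
  probe: TP=612, FP=203+52+27=282 → 612/894 = 0.6846
Highest is class 'normal' with precision = 0.735.

0.735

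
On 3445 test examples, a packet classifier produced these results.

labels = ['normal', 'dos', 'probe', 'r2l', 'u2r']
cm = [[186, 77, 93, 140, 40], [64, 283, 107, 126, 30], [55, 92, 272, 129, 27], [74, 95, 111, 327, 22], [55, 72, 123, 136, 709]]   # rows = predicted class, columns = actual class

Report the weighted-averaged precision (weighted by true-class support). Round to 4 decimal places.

0.5091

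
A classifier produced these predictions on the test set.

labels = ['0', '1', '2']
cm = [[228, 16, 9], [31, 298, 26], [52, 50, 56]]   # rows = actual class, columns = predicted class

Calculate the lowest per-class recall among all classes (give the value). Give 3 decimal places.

Per-class recall (TP/(TP+FN)):
  0: TP=228, FN=16+9=25 → 228/253 = 0.9012
  1: TP=298, FN=31+26=57 → 298/355 = 0.8394
  2: TP=56, FN=52+50=102 → 56/158 = 0.3544
Lowest is class '2' with recall = 0.354.

0.354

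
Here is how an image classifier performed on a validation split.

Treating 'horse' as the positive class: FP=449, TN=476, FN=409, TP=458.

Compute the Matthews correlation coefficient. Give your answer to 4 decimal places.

0.0428

MCC = (TP·TN − FP·FN) / √((TP+FP)(TP+FN)(TN+FP)(TN+FN))
Numerator = 458·476 − 449·409 = 34367
Denominator = √(907·867·925·885) = √643741322625 = 802334.9192
MCC = 34367 / 802334.9192 = 0.0428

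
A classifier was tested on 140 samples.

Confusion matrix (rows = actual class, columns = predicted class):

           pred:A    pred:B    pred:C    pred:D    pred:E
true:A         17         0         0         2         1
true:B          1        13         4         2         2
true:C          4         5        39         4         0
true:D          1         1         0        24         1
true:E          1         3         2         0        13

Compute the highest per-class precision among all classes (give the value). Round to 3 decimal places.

Per-class precision (TP/(TP+FP)):
  A: TP=17, FP=1+4+1+1=7 → 17/24 = 0.7083
  B: TP=13, FP=0+5+1+3=9 → 13/22 = 0.5909
  C: TP=39, FP=0+4+0+2=6 → 39/45 = 0.8667
  D: TP=24, FP=2+2+4+0=8 → 24/32 = 0.7500
  E: TP=13, FP=1+2+0+1=4 → 13/17 = 0.7647
Highest is class 'C' with precision = 0.867.

0.867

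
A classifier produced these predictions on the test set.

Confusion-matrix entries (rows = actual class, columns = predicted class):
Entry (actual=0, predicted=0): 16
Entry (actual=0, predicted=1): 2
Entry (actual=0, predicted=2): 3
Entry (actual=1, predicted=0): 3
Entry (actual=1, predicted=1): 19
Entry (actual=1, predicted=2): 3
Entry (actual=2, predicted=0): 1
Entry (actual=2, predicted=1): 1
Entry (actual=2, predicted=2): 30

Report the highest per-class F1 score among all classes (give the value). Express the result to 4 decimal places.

0.8824

Per-class F1 score (2·TP/(2·TP+FP+FN)):
  0: TP=16, FP=3+1=4, FN=2+3=5 → 32/41 = 0.78049
  1: TP=19, FP=2+1=3, FN=3+3=6 → 38/47 = 0.80851
  2: TP=30, FP=3+3=6, FN=1+1=2 → 60/68 = 0.88235
Highest is class '2' with F1 score = 0.8824.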